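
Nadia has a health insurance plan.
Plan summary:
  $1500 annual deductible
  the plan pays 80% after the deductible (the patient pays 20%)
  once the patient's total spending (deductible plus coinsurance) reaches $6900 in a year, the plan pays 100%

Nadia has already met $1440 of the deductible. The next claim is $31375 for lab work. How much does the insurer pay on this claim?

$25915

$1440 of the $1500 deductible is already met, leaving $60.
After the $60 deductible portion, $31375 − $60 = $31315 is subject to coinsurance.
Patient's 20% share of $31315 is $6263.
So the patient owes $60 + $6263 = $6323 before any cap.
Year-to-date out-of-pocket would reach $1440 + $6323 = $7763, above the $6900 maximum, so the patient pays only $6900 − $1440 = $5460.
The plan picks up $31375 − $5460 = $25915.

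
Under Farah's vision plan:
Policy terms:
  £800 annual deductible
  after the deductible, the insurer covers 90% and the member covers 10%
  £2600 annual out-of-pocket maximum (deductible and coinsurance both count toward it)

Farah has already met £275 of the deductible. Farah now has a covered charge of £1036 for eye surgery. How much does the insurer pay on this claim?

£459.90

£275 of the £800 deductible is already met, leaving £525.
That leaves £1036 − £525 = £511 for coinsurance.
Member's 10% share of £511 is £51.10.
Member responsibility before any cap: £525 + £51.10 = £576.10.
Total out-of-pocket so far would be £275 + £576.10 = £851.10, below the £2600 cap — no reduction.
Insurer pays the balance: £1036 − £576.10 = £459.90.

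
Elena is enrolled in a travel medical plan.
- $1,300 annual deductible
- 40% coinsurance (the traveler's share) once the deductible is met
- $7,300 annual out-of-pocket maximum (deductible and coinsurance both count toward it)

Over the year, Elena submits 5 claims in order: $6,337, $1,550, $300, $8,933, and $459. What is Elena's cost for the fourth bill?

#1 ($6,337): $1,300 to deductible, leaving $5,037; traveler's 40% is $2,014.80. Traveler pays $3,314.80; OOP now $3,314.80.
#2 ($1,550): deductible met; 40% of $1,550 = $620. Traveler owes $620 (running OOP $3,934.80).
#3 ($300): 40% coinsurance on $300 = $120. Cost to traveler: $120. OOP to date $4,054.80.
#4 ($8,933): 40% coinsurance on $8,933 = $3,573.20. That would push OOP to $7,628, over the $7,300 cap, so traveler pays $7,300 − $4,054.80 = $3,245.20.

$3,245.20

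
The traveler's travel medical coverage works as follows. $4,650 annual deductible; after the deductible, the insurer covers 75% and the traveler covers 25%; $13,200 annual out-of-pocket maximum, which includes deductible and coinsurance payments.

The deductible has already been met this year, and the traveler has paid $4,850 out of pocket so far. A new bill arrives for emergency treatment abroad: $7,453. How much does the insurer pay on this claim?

With the deductible met, the entire $7,453 is subject to coinsurance.
Coinsurance: $7,453 × 25% = $1,863.25.
Cumulative spending $4,850 + $1,863.25 = $6,713.25 stays under the $13,200 maximum.
The insurer covers the remainder: $7,453 − $1,863.25 = $5,589.75.

$5,589.75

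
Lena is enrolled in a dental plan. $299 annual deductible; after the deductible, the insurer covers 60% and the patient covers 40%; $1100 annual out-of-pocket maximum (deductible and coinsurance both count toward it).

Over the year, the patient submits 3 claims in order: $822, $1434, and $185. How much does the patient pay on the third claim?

Bill 1, $822: deductible takes $299, $523 remains; 40% of $523 = $209.20. Patient pays $508.20; OOP now $508.20.
Bill 2, $1434: 40% coinsurance on $1434 = $573.60. Patient owes $573.60 (running OOP $1081.80).
Bill 3, $185: deductible met; 40% of $185 = $74. Adding that to $1081.80 gives $1155.80, past the $1100 cap; patient pays only $1100 − $1081.80 = $18.20.

$18.20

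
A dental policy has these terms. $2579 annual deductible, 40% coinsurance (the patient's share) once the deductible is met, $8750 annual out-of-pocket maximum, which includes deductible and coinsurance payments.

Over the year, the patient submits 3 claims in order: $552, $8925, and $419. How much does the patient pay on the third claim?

$167.60

Claim 1 — $552: all of it applies to the deductible. Cost to patient: $552. OOP to date $552.
Claim 2 — $8925: $2027 to deductible, leaving $6898; 40% of $6898 = $2759.20. Patient pays $4786.20; OOP now $5338.20.
Claim 3 — $419: deductible met; 40% of $419 = $167.60. Patient owes $167.60 (running OOP $5505.80).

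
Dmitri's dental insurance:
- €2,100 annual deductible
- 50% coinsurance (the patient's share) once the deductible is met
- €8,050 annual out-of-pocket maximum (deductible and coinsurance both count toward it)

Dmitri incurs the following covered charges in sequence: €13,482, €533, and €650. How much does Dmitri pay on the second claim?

€259

#1 (€13,482): €2,100 finishes the deductible; €11,382 goes to coinsurance; coinsurance €11,382 × 50% = €5,691. Cost to patient: €7,791. OOP to date €7,791.
#2 (€533): 50% coinsurance on €533 = €266.50. Adding that to €7,791 gives €8,057.50, past the €8,050 cap; patient pays only €8,050 − €7,791 = €259.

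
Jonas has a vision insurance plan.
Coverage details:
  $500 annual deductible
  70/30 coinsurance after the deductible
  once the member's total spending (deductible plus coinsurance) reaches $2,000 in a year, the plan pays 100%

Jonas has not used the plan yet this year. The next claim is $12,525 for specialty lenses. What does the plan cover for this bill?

Deductible not yet touched, so the first $500 of the bill goes to the deductible.
The remaining $12,025 (= $12,525 − $500) moves to coinsurance.
Coinsurance: $12,025 × 30% = $3,607.50.
That puts the member's cost at $500 + $3,607.50 = $4,107.50 before any cap.
That would bring total out-of-pocket to $4,107.50, past the $2,000 cap. The member is capped at $2,000 − $0 = $2,000 on this claim.
The plan picks up $12,525 − $2,000 = $10,525.

$10,525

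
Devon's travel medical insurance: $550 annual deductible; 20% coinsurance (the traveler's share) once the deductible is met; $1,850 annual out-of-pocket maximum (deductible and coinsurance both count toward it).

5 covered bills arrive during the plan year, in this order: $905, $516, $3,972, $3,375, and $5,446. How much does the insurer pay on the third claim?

$3,177.60

Bill 1, $905: deductible takes $550, $355 remains; 20% of $355 = $71. Traveler owes $621 (running OOP $621). Plan pays $905 − $621 = $284.
Bill 2, $516: 20% coinsurance on $516 = $103.20. Traveler owes $103.20 (running OOP $724.20). Insurer: $516 − $103.20 = $412.80.
Bill 3, $3,972: 20% coinsurance on $3,972 = $794.40. Traveler owes $794.40 (running OOP $1,518.60). Plan pays $3,972 − $794.40 = $3,177.60.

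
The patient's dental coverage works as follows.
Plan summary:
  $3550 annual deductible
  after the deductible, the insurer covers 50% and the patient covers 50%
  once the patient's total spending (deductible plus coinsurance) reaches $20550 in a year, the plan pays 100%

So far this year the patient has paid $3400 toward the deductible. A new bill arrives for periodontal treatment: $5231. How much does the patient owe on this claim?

Remaining deductible: $3550 − $3400 = $150.
The remaining $5081 (= $5231 − $150) moves to coinsurance.
Coinsurance: $5081 × 50% = $2540.50.
That puts the patient's cost at $150 + $2540.50 = $2690.50 before any cap.
Total out-of-pocket so far would be $3400 + $2690.50 = $6090.50, below the $20550 cap — no reduction.

$2690.50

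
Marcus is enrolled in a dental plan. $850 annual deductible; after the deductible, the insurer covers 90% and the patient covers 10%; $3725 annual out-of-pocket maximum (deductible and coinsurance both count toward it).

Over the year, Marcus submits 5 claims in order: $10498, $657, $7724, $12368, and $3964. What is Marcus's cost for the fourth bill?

Bill 1, $10498: $850 finishes the deductible; $9648 goes to coinsurance; patient's 10% is $964.80. Patient owes $1814.80 (running OOP $1814.80).
Bill 2, $657: deductible already satisfied, so patient's share is 10% × $657 = $65.70. Patient pays $65.70; OOP now $1880.50.
Bill 3, $7724: 10% coinsurance on $7724 = $772.40. Cost to patient: $772.40. OOP to date $2652.90.
Bill 4, $12368: 10% coinsurance on $12368 = $1236.80. Adding that to $2652.90 gives $3889.70, past the $3725 cap; patient pays only $3725 − $2652.90 = $1072.10.

$1072.10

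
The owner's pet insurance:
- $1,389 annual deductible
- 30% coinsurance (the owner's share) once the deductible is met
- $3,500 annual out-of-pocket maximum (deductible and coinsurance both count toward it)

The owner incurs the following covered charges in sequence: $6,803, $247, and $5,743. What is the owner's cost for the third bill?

$412.70

Claim 1 ($6,803): $1,389 finishes the deductible; $5,414 goes to coinsurance; coinsurance $5,414 × 30% = $1,624.20. Owner owes $3,013.20 (running OOP $3,013.20).
Claim 2 ($247): 30% coinsurance on $247 = $74.10. Owner pays $74.10; OOP now $3,087.30.
Claim 3 ($5,743): deductible met; 30% of $5,743 = $1,722.90. Adding that to $3,087.30 gives $4,810.20, past the $3,500 cap; owner pays only $3,500 − $3,087.30 = $412.70.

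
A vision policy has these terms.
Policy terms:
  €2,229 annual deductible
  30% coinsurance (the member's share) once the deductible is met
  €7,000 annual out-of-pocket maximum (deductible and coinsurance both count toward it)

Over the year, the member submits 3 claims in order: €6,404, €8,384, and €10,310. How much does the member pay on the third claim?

#1 (€6,404): deductible takes €2,229, €4,175 remains; coinsurance €4,175 × 30% = €1,252.50. Cost to member: €3,481.50. OOP to date €3,481.50.
#2 (€8,384): deductible met; 30% of €8,384 = €2,515.20. Member pays €2,515.20; OOP now €5,996.70.
#3 (€10,310): 30% coinsurance on €10,310 = €3,093. Adding that to €5,996.70 gives €9,089.70, past the €7,000 cap; member pays only €7,000 − €5,996.70 = €1,003.30.

€1,003.30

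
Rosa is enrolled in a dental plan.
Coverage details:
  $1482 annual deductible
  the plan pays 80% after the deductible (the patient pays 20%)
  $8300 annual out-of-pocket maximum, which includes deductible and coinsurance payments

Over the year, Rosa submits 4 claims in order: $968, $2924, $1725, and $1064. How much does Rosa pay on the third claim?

$345

Claim 1 — $968: entire amount goes to the deductible. Patient pays $968; OOP now $968.
Claim 2 — $2924: deductible takes $514, $2410 remains; 20% of $2410 = $482. Patient owes $996 (running OOP $1964).
Claim 3 — $1725: deductible met; 20% of $1725 = $345. Patient owes $345 (running OOP $2309).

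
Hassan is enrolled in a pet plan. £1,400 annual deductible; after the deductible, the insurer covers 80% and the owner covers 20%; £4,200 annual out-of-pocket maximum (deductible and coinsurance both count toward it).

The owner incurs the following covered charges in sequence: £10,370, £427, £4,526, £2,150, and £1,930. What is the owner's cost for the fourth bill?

£15.40

Bill 1, £10,370: deductible takes £1,400, £8,970 remains; coinsurance £8,970 × 20% = £1,794. Owner owes £3,194 (running OOP £3,194).
Bill 2, £427: deductible already satisfied, so owner's share is 20% × £427 = £85.40. Owner owes £85.40 (running OOP £3,279.40).
Bill 3, £4,526: deductible met; 20% of £4,526 = £905.20. Owner pays £905.20; OOP now £4,184.60.
Bill 4, £2,150: 20% coinsurance on £2,150 = £430. That would push OOP to £4,614.60, over the £4,200 cap, so owner pays £4,200 − £4,184.60 = £15.40.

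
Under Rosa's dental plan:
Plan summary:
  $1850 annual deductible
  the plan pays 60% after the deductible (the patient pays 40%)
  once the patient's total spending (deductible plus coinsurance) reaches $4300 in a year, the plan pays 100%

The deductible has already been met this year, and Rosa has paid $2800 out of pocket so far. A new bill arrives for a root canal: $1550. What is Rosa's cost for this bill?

$620

With the deductible met, the entire $1550 is subject to coinsurance.
40% of $1550 = $620 falls to the patient.
Total out-of-pocket so far would be $2800 + $620 = $3420, below the $4300 cap — no reduction.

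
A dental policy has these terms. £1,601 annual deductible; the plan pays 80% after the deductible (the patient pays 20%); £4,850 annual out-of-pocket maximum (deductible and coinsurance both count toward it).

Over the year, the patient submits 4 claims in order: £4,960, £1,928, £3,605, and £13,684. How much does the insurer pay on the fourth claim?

£12,213.40

Claim 1 (£4,960): £1,601 finishes the deductible; £3,359 goes to coinsurance; coinsurance £3,359 × 20% = £671.80. Patient pays £2,272.80; OOP now £2,272.80. Plan pays £4,960 − £2,272.80 = £2,687.20.
Claim 2 (£1,928): deductible already satisfied, so patient's share is 20% × £1,928 = £385.60. Patient owes £385.60 (running OOP £2,658.40). Plan pays £1,928 − £385.60 = £1,542.40.
Claim 3 (£3,605): deductible met; 20% of £3,605 = £721. Patient owes £721 (running OOP £3,379.40). Plan pays £3,605 − £721 = £2,884.
Claim 4 (£13,684): deductible met; 20% of £13,684 = £2,736.80. Adding that to £3,379.40 gives £6,116.20, past the £4,850 cap; patient pays only £4,850 − £3,379.40 = £1,470.60. Plan pays £13,684 − £1,470.60 = £12,213.40.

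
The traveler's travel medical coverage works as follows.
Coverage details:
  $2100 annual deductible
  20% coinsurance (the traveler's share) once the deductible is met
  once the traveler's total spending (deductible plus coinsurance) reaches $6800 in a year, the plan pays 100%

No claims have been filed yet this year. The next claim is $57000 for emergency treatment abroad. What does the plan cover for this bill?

$50200

Deductible not yet touched, so the first $2100 of the bill goes to the deductible.
The remaining $54900 (= $57000 − $2100) moves to coinsurance.
20% of $54900 = $10980 falls to the traveler.
That puts the traveler's cost at $2100 + $10980 = $13080 before any cap.
That would bring total out-of-pocket to $13080, past the $6800 cap. The traveler is capped at $6800 − $0 = $6800 on this claim.
The plan picks up $57000 − $6800 = $50200.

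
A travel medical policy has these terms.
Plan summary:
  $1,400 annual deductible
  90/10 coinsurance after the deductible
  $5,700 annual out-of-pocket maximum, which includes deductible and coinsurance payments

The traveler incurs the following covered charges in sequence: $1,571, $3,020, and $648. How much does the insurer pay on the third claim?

$583.20

Bill 1, $1,571: $1,400 finishes the deductible; $171 goes to coinsurance; 10% of $171 = $17.10. Cost to traveler: $1,417.10. OOP to date $1,417.10. Insurer: $1,571 − $1,417.10 = $153.90.
Bill 2, $3,020: deductible already satisfied, so traveler's share is 10% × $3,020 = $302. Traveler pays $302; OOP now $1,719.10. Insurer: $3,020 − $302 = $2,718.
Bill 3, $648: 10% coinsurance on $648 = $64.80. Traveler owes $64.80 (running OOP $1,783.90). Insurer: $648 − $64.80 = $583.20.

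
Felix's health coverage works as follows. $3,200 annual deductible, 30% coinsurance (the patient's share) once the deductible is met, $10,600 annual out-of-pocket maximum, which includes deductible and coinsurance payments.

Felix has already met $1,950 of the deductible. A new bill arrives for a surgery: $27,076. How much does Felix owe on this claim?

$8,650

$1,950 of the $3,200 deductible is already met, leaving $1,250.
That leaves $27,076 − $1,250 = $25,826 for coinsurance.
Patient's 30% share of $25,826 is $7,747.80.
So the patient owes $1,250 + $7,747.80 = $8,997.80 before any cap.
Adding $8,997.80 to the $1,950 already spent would give $10,947.80, which exceeds the $10,600 cap; the patient pays just $10,600 − $1,950 = $8,650.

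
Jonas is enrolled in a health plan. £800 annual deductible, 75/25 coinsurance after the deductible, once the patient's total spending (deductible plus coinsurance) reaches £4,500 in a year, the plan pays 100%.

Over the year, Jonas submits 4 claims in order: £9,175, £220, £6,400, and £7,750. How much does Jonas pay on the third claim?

Claim 1 (£9,175): £800 to deductible, leaving £8,375; coinsurance £8,375 × 25% = £2,093.75. Patient pays £2,893.75; OOP now £2,893.75.
Claim 2 (£220): 25% coinsurance on £220 = £55. Cost to patient: £55. OOP to date £2,948.75.
Claim 3 (£6,400): deductible met; 25% of £6,400 = £1,600. Adding that to £2,948.75 gives £4,548.75, past the £4,500 cap; patient pays only £4,500 − £2,948.75 = £1,551.25.

£1,551.25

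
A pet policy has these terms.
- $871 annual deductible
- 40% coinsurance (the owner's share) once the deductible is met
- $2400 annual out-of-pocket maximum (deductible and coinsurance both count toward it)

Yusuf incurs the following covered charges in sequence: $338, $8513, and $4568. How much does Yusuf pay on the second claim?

$2062

Bill 1, $338: all of it applies to the deductible. Owner pays $338; OOP now $338.
Bill 2, $8513: $533 to deductible, leaving $7980; owner's 40% is $3192. Together that's $533 + $3192 = $3725. OOP would hit $4063 > $2400, so the cap limits the owner to $2400 − $338 = $2062.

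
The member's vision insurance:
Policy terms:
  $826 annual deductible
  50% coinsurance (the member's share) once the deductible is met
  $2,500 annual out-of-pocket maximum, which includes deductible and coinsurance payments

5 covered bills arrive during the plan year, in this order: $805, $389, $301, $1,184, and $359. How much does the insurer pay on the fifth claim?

#1 ($805): fully absorbed by the deductible. Cost to member: $805. OOP to date $805. Plan pays $805 − $805 = $0.
#2 ($389): $21 to deductible, leaving $368; member's 50% is $184. Member pays $205; OOP now $1,010. Insurer: $389 − $205 = $184.
#3 ($301): 50% coinsurance on $301 = $150.50. Member pays $150.50; OOP now $1,160.50. Insurer: $301 − $150.50 = $150.50.
#4 ($1,184): deductible met; 50% of $1,184 = $592. Cost to member: $592. OOP to date $1,752.50. Plan pays $1,184 − $592 = $592.
#5 ($359): deductible met; 50% of $359 = $179.50. Member pays $179.50; OOP now $1,932. Insurer: $359 − $179.50 = $179.50.

$179.50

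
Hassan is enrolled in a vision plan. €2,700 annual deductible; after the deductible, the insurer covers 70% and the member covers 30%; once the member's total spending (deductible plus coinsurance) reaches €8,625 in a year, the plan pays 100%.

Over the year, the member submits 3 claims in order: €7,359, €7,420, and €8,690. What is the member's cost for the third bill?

€2,301.30

#1 (€7,359): €2,700 to deductible, leaving €4,659; 30% of €4,659 = €1,397.70. Member owes €4,097.70 (running OOP €4,097.70).
#2 (€7,420): 30% coinsurance on €7,420 = €2,226. Member owes €2,226 (running OOP €6,323.70).
#3 (€8,690): deductible already satisfied, so member's share is 30% × €8,690 = €2,607. That would push OOP to €8,930.70, over the €8,625 cap, so member pays €8,625 − €6,323.70 = €2,301.30.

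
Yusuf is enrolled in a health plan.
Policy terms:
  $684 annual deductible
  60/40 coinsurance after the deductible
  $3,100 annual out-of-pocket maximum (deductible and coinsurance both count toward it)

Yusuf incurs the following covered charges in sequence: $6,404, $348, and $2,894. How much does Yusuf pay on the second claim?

#1 ($6,404): $684 finishes the deductible; $5,720 goes to coinsurance; patient's 40% is $2,288. Patient pays $2,972; OOP now $2,972.
#2 ($348): deductible already satisfied, so patient's share is 40% × $348 = $139.20. OOP would hit $3,111.20 > $3,100, so the cap limits the patient to $3,100 − $2,972 = $128.

$128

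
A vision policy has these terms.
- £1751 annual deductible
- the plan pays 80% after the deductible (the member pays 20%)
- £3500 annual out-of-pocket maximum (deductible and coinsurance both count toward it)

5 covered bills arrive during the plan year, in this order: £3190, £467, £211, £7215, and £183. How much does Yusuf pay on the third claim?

#1 (£3190): £1751 to deductible, leaving £1439; coinsurance £1439 × 20% = £287.80. Member pays £2038.80; OOP now £2038.80.
#2 (£467): deductible met; 20% of £467 = £93.40. Member pays £93.40; OOP now £2132.20.
#3 (£211): 20% coinsurance on £211 = £42.20. Member pays £42.20; OOP now £2174.40.

£42.20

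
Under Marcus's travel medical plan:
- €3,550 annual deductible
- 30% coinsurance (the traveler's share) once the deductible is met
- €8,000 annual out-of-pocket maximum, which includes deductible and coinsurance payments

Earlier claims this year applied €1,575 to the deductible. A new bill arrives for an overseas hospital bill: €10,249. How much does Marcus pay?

€4,457.20

€1,575 of the €3,550 deductible is already met, leaving €1,975.
That leaves €10,249 − €1,975 = €8,274 for coinsurance.
Traveler's 30% share of €8,274 is €2,482.20.
Traveler responsibility before any cap: €1,975 + €2,482.20 = €4,457.20.
Cumulative spending €1,575 + €4,457.20 = €6,032.20 stays under the €8,000 maximum.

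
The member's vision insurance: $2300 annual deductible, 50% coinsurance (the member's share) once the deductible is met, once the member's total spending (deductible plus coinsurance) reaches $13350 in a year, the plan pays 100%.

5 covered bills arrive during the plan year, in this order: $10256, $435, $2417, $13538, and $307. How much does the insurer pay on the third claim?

$1208.50

Bill 1, $10256: deductible takes $2300, $7956 remains; 50% of $7956 = $3978. Cost to member: $6278. OOP to date $6278. Plan pays $10256 − $6278 = $3978.
Bill 2, $435: deductible met; 50% of $435 = $217.50. Cost to member: $217.50. OOP to date $6495.50. Insurer: $435 − $217.50 = $217.50.
Bill 3, $2417: deductible met; 50% of $2417 = $1208.50. Cost to member: $1208.50. OOP to date $7704. Plan pays $2417 − $1208.50 = $1208.50.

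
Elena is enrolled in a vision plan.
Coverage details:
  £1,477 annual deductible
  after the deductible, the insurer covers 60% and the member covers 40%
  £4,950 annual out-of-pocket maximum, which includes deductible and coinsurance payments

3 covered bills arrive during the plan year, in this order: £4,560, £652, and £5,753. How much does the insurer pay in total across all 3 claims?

£6,015

Claim 1 (£4,560): £1,477 finishes the deductible; £3,083 goes to coinsurance; coinsurance £3,083 × 40% = £1,233.20. Member pays £2,710.20; OOP now £2,710.20. Plan pays £4,560 − £2,710.20 = £1,849.80.
Claim 2 (£652): 40% coinsurance on £652 = £260.80. Member owes £260.80 (running OOP £2,971). Insurer: £652 − £260.80 = £391.20.
Claim 3 (£5,753): 40% coinsurance on £5,753 = £2,301.20. That would push OOP to £5,272.20, over the £4,950 cap, so member pays £4,950 − £2,971 = £1,979. Insurer: £5,753 − £1,979 = £3,774.
Insurer total: £1,849.80 + £391.20 + £3,774 = £6,015.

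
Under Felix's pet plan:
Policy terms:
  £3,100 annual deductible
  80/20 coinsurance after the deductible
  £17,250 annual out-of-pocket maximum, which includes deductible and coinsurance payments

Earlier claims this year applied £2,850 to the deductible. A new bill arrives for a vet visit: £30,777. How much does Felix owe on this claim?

£6,355.40

£2,850 of the £3,100 deductible is already met, leaving £250.
After the £250 deductible portion, £30,777 − £250 = £30,527 is subject to coinsurance.
20% of £30,527 = £6,105.40 falls to the owner.
Owner responsibility before any cap: £250 + £6,105.40 = £6,355.40.
Total out-of-pocket so far would be £2,850 + £6,355.40 = £9,205.40, below the £17,250 cap — no reduction.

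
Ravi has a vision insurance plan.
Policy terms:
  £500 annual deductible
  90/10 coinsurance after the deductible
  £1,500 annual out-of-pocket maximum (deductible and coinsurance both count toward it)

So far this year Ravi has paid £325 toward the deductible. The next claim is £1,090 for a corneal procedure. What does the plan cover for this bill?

Remaining deductible: £500 − £325 = £175.
The remaining £915 (= £1,090 − £175) moves to coinsurance.
Coinsurance: £915 × 10% = £91.50.
Member responsibility before any cap: £175 + £91.50 = £266.50.
Cumulative spending £325 + £266.50 = £591.50 stays under the £1,500 maximum.
Insurer pays the balance: £1,090 − £266.50 = £823.50.

£823.50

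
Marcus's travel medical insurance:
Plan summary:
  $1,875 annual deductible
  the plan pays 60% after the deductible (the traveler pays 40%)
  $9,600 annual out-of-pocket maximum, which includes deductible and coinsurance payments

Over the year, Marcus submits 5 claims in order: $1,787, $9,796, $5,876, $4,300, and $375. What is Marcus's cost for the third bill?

#1 ($1,787): all of it applies to the deductible. Traveler owes $1,787 (running OOP $1,787).
#2 ($9,796): $88 to deductible, leaving $9,708; 40% of $9,708 = $3,883.20. Traveler owes $3,971.20 (running OOP $5,758.20).
#3 ($5,876): deductible already satisfied, so traveler's share is 40% × $5,876 = $2,350.40. Cost to traveler: $2,350.40. OOP to date $8,108.60.

$2,350.40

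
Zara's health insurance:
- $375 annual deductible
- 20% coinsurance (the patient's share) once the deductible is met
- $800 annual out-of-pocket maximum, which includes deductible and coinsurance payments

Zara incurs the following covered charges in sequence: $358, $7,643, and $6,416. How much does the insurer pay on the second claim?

Claim 1 ($358): all of it applies to the deductible. Patient owes $358 (running OOP $358). Plan pays $358 − $358 = $0.
Claim 2 ($7,643): deductible takes $17, $7,626 remains; patient's 20% is $1,525.20. Claim cost before the cap: $17 + $1,525.20 = $1,542.20. OOP would hit $1,900.20 > $800, so the cap limits the patient to $800 − $358 = $442. Insurer: $7,643 − $442 = $7,201.

$7,201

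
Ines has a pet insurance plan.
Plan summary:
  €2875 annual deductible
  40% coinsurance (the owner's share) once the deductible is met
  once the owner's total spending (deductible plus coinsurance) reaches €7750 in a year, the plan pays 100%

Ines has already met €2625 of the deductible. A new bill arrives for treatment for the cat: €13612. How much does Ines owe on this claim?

€5125

Deductible still to meet: €2875 − €2625 = €250.
The remaining €13362 (= €13612 − €250) moves to coinsurance.
Coinsurance: €13362 × 40% = €5344.80.
Owner responsibility before any cap: €250 + €5344.80 = €5594.80.
Adding €5594.80 to the €2625 already spent would give €8219.80, which exceeds the €7750 cap; the owner pays just €7750 − €2625 = €5125.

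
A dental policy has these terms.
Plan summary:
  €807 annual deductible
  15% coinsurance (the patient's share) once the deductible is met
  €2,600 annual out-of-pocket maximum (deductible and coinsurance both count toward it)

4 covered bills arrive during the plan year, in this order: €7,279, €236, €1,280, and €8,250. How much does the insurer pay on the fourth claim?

#1 (€7,279): €807 finishes the deductible; €6,472 goes to coinsurance; patient's 15% is €970.80. Cost to patient: €1,777.80. OOP to date €1,777.80. Insurer: €7,279 − €1,777.80 = €5,501.20.
#2 (€236): deductible already satisfied, so patient's share is 15% × €236 = €35.40. Patient owes €35.40 (running OOP €1,813.20). Plan pays €236 − €35.40 = €200.60.
#3 (€1,280): deductible met; 15% of €1,280 = €192. Patient pays €192; OOP now €2,005.20. Insurer: €1,280 − €192 = €1,088.
#4 (€8,250): deductible met; 15% of €8,250 = €1,237.50. That would push OOP to €3,242.70, over the €2,600 cap, so patient pays €2,600 − €2,005.20 = €594.80. Insurer: €8,250 − €594.80 = €7,655.20.

€7,655.20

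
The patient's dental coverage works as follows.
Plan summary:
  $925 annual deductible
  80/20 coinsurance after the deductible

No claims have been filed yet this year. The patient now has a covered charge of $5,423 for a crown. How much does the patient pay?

$1,824.60

Nothing has been paid toward the $925 deductible, so the first $925 of this charge is applied there.
After the $925 deductible portion, $5,423 − $925 = $4,498 is subject to coinsurance.
Patient's 20% share of $4,498 is $899.60.
That puts the patient's cost at $925 + $899.60 = $1,824.60.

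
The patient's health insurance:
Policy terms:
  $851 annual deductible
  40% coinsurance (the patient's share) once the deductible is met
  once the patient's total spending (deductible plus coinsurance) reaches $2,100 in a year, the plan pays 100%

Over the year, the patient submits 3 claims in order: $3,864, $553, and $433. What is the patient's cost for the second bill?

$43.80

Bill 1, $3,864: $851 to deductible, leaving $3,013; 40% of $3,013 = $1,205.20. Cost to patient: $2,056.20. OOP to date $2,056.20.
Bill 2, $553: 40% coinsurance on $553 = $221.20. That would push OOP to $2,277.40, over the $2,100 cap, so patient pays $2,100 − $2,056.20 = $43.80.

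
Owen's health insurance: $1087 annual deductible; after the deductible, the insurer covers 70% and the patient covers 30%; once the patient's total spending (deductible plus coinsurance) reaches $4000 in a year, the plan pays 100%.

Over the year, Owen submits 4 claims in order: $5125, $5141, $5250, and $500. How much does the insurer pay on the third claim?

Claim 1 ($5125): $1087 to deductible, leaving $4038; patient's 30% is $1211.40. Patient owes $2298.40 (running OOP $2298.40). Plan pays $5125 − $2298.40 = $2826.60.
Claim 2 ($5141): 30% coinsurance on $5141 = $1542.30. Patient owes $1542.30 (running OOP $3840.70). Plan pays $5141 − $1542.30 = $3598.70.
Claim 3 ($5250): 30% coinsurance on $5250 = $1575. OOP would hit $5415.70 > $4000, so the cap limits the patient to $4000 − $3840.70 = $159.30. Insurer: $5250 − $159.30 = $5090.70.

$5090.70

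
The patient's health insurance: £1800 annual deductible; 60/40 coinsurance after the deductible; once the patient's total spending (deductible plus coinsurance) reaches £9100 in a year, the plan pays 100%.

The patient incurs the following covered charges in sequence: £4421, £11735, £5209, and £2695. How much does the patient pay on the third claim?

£1557.60

Bill 1, £4421: £1800 to deductible, leaving £2621; 40% of £2621 = £1048.40. Patient pays £2848.40; OOP now £2848.40.
Bill 2, £11735: deductible met; 40% of £11735 = £4694. Patient pays £4694; OOP now £7542.40.
Bill 3, £5209: 40% coinsurance on £5209 = £2083.60. Adding that to £7542.40 gives £9626, past the £9100 cap; patient pays only £9100 − £7542.40 = £1557.60.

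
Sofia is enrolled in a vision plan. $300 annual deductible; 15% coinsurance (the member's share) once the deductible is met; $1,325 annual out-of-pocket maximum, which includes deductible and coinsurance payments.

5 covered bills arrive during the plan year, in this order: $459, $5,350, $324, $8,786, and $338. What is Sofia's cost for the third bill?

$48.60

Bill 1, $459: deductible takes $300, $159 remains; member's 15% is $23.85. Member owes $323.85 (running OOP $323.85).
Bill 2, $5,350: 15% coinsurance on $5,350 = $802.50. Cost to member: $802.50. OOP to date $1,126.35.
Bill 3, $324: 15% coinsurance on $324 = $48.60. Member owes $48.60 (running OOP $1,174.95).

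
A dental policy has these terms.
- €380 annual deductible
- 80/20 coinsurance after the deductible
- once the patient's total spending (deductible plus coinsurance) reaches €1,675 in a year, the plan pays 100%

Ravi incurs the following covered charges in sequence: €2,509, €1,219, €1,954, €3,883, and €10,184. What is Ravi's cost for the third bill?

Claim 1 (€2,509): €380 to deductible, leaving €2,129; coinsurance €2,129 × 20% = €425.80. Patient pays €805.80; OOP now €805.80.
Claim 2 (€1,219): deductible already satisfied, so patient's share is 20% × €1,219 = €243.80. Patient pays €243.80; OOP now €1,049.60.
Claim 3 (€1,954): deductible already satisfied, so patient's share is 20% × €1,954 = €390.80. Patient pays €390.80; OOP now €1,440.40.

€390.80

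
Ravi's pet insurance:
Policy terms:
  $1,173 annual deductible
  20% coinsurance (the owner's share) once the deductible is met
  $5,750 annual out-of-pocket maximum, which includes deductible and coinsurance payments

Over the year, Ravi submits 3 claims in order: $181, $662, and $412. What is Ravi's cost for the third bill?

$346.40

#1 ($181): fully absorbed by the deductible. Owner owes $181 (running OOP $181).
#2 ($662): entire amount goes to the deductible. Owner owes $662 (running OOP $843).
#3 ($412): deductible takes $330, $82 remains; coinsurance $82 × 20% = $16.40. Cost to owner: $346.40. OOP to date $1,189.40.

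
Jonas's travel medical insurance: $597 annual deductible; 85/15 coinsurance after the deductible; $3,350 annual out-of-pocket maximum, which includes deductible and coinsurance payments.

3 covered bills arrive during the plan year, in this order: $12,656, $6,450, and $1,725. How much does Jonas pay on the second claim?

$944.15

Bill 1, $12,656: $597 finishes the deductible; $12,059 goes to coinsurance; coinsurance $12,059 × 15% = $1,808.85. Traveler pays $2,405.85; OOP now $2,405.85.
Bill 2, $6,450: deductible met; 15% of $6,450 = $967.50. That would push OOP to $3,373.35, over the $3,350 cap, so traveler pays $3,350 − $2,405.85 = $944.15.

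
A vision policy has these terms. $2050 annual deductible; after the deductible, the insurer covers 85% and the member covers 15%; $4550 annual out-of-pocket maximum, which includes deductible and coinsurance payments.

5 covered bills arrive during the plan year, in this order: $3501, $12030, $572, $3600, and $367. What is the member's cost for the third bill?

Claim 1 ($3501): $2050 to deductible, leaving $1451; coinsurance $1451 × 15% = $217.65. Member owes $2267.65 (running OOP $2267.65).
Claim 2 ($12030): deductible met; 15% of $12030 = $1804.50. Member pays $1804.50; OOP now $4072.15.
Claim 3 ($572): 15% coinsurance on $572 = $85.80. Member pays $85.80; OOP now $4157.95.

$85.80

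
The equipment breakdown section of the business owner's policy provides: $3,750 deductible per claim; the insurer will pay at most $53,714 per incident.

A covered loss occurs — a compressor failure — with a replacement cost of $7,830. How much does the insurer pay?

$4,080

Subtract the deductible: $7,830 − $3,750 = $4,080.
$4,080 ≤ $53,714, so the limit doesn't bind; insurer pays $4,080.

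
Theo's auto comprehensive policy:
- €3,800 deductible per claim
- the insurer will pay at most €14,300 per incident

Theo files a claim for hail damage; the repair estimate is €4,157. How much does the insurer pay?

Less the €3,800 deductible: €4,157 − €3,800 = €357.
That's under the €14,300 cap, so the insurer reimburses the full €357.

€357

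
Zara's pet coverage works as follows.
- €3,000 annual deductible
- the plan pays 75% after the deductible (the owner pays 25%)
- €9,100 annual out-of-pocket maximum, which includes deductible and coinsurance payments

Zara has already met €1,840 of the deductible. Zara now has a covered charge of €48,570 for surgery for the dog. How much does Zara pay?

€7,260

€1,840 of the €3,000 deductible is already met, leaving €1,160.
That leaves €48,570 − €1,160 = €47,410 for coinsurance.
Coinsurance: €47,410 × 25% = €11,852.50.
So the owner owes €1,160 + €11,852.50 = €13,012.50 before any cap.
Adding €13,012.50 to the €1,840 already spent would give €14,852.50, which exceeds the €9,100 cap; the owner pays just €9,100 − €1,840 = €7,260.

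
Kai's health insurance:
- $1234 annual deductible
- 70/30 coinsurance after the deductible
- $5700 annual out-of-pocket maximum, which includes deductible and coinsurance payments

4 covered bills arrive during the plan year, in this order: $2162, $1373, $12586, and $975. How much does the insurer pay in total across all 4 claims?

Claim 1 — $2162: $1234 to deductible, leaving $928; patient's 30% is $278.40. Patient pays $1512.40; OOP now $1512.40. Insurer: $2162 − $1512.40 = $649.60.
Claim 2 — $1373: deductible met; 30% of $1373 = $411.90. Patient pays $411.90; OOP now $1924.30. Insurer: $1373 − $411.90 = $961.10.
Claim 3 — $12586: deductible met; 30% of $12586 = $3775.80. OOP would hit $5700.10 > $5700, so the cap limits the patient to $5700 − $1924.30 = $3775.70. Plan pays $12586 − $3775.70 = $8810.30.
Claim 4 — $975: deductible already satisfied, so patient's share is 30% × $975 = $292.50. Adding that to $5700 gives $5992.50, past the $5700 cap; patient pays only $5700 − $5700 = $0. Insurer: $975 − $0 = $975.
Insurer total: $649.60 + $961.10 + $8810.30 + $975 = $11396.

$11396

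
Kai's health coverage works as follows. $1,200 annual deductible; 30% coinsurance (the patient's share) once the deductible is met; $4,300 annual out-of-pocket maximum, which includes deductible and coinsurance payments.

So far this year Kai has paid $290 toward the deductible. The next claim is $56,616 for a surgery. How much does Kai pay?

$290 of the $1,200 deductible is already met, leaving $910.
After the $910 deductible portion, $56,616 − $910 = $55,706 is subject to coinsurance.
Patient's 30% share of $55,706 is $16,711.80.
That puts the patient's cost at $910 + $16,711.80 = $17,621.80 before any cap.
Year-to-date out-of-pocket would reach $290 + $17,621.80 = $17,911.80, above the $4,300 maximum, so the patient pays only $4,300 − $290 = $4,010.

$4,010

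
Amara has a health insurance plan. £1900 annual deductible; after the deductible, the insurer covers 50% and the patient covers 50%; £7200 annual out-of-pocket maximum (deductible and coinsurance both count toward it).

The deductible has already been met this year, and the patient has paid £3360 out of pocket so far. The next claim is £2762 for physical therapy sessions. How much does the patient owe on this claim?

£1381

The deductible is already satisfied, so the full bill goes to coinsurance.
50% of £2762 = £1381 falls to the patient.
Year-to-date out-of-pocket becomes £3360 + £1381 = £4741, still under the £7200 maximum, so no cap applies.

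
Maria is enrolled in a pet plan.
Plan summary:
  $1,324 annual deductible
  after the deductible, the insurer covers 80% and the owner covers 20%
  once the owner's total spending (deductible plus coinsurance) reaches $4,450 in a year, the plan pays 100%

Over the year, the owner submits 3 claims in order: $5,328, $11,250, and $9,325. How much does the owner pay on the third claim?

Bill 1, $5,328: $1,324 to deductible, leaving $4,004; owner's 20% is $800.80. Owner owes $2,124.80 (running OOP $2,124.80).
Bill 2, $11,250: deductible already satisfied, so owner's share is 20% × $11,250 = $2,250. Cost to owner: $2,250. OOP to date $4,374.80.
Bill 3, $9,325: deductible already satisfied, so owner's share is 20% × $9,325 = $1,865. Adding that to $4,374.80 gives $6,239.80, past the $4,450 cap; owner pays only $4,450 − $4,374.80 = $75.20.

$75.20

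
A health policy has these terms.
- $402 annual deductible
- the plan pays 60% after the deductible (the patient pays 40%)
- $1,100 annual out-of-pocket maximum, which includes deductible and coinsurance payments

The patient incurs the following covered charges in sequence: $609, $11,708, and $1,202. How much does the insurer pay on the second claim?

Claim 1 ($609): deductible takes $402, $207 remains; 40% of $207 = $82.80. Patient pays $484.80; OOP now $484.80. Plan pays $609 − $484.80 = $124.20.
Claim 2 ($11,708): deductible met; 40% of $11,708 = $4,683.20. That would push OOP to $5,168, over the $1,100 cap, so patient pays $1,100 − $484.80 = $615.20. Insurer: $11,708 − $615.20 = $11,092.80.

$11,092.80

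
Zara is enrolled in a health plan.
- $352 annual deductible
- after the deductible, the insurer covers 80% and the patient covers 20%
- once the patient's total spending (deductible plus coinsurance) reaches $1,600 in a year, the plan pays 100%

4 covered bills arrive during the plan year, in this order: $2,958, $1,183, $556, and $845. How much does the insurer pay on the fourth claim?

Claim 1 ($2,958): $352 to deductible, leaving $2,606; 20% of $2,606 = $521.20. Patient pays $873.20; OOP now $873.20. Insurer: $2,958 − $873.20 = $2,084.80.
Claim 2 ($1,183): deductible already satisfied, so patient's share is 20% × $1,183 = $236.60. Cost to patient: $236.60. OOP to date $1,109.80. Insurer: $1,183 − $236.60 = $946.40.
Claim 3 ($556): deductible met; 20% of $556 = $111.20. Cost to patient: $111.20. OOP to date $1,221. Plan pays $556 − $111.20 = $444.80.
Claim 4 ($845): deductible met; 20% of $845 = $169. Patient owes $169 (running OOP $1,390). Insurer: $845 − $169 = $676.

$676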